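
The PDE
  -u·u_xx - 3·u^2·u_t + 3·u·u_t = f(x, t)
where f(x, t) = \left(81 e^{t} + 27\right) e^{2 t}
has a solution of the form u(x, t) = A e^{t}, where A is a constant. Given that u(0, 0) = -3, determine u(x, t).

Answer: u(x, t) = - 3 e^{t}

Derivation:
Substitute the ansatz u = A e^{t} into the left-hand side.
Derivatives of the ansatz:
  u_xx = 0
  u_t = A e^{t}
Term by term:
  -u·u_xx = 0
  -3·u^2·u_t = - 3 A^{3} e^{3 t}
  3·u·u_t = 3 A^{2} e^{2 t}
So the left-hand side equals
  - 3 A^{3} e^{3 t} + 3 A^{2} e^{2 t}
This must equal f(x, t) = \left(81 e^{t} + 27\right) e^{2 t} identically.
Matching coefficients of the independent functions:
  [e^{2 t}]:  3 A^{2} = 27
  [e^{3 t}]:  - 3 A^{3} = 81
Solving: A = -3.
Check against the point condition:
  u(0, 0) = -3  ⟹  A = -3  ✓
Hence u(x, t) = - 3 e^{t}.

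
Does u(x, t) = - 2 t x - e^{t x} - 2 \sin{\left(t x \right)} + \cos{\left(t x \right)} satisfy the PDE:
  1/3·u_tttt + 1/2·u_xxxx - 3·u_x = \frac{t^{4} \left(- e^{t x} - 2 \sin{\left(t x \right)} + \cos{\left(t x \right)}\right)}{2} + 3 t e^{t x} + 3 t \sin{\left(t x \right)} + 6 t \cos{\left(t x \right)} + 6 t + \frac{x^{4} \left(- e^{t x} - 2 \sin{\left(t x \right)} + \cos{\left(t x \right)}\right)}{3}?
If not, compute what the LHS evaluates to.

Evaluate each term of the left-hand side for u = - 2 t x - e^{t x} - 2 \sin{\left(t x \right)} + \cos{\left(t x \right)}.
Derivatives:
  u_tttt = - x^{4} e^{t x} - 2 x^{4} \sin{\left(t x \right)} + x^{4} \cos{\left(t x \right)}
  u_xxxx = - t^{4} e^{t x} - 2 t^{4} \sin{\left(t x \right)} + t^{4} \cos{\left(t x \right)}
  u_x = - t e^{t x} - t \sin{\left(t x \right)} - 2 t \cos{\left(t x \right)} - 2 t
Terms:
  1/3·u_tttt = \frac{x^{4} \left(- e^{t x} - 2 \sin{\left(t x \right)} + \cos{\left(t x \right)}\right)}{3}
  1/2·u_xxxx = \frac{t^{4} \left(- e^{t x} - 2 \sin{\left(t x \right)} + \cos{\left(t x \right)}\right)}{2}
  -3·u_x = 3 t \left(e^{t x} + \sin{\left(t x \right)} + 2 \cos{\left(t x \right)} + 2\right)
Sum: LHS = \frac{t^{4} \left(- e^{t x} - 2 \sin{\left(t x \right)} + \cos{\left(t x \right)}\right)}{2} + 3 t e^{t x} + 3 t \sin{\left(t x \right)} + 6 t \cos{\left(t x \right)} + 6 t + \frac{x^{4} \left(- e^{t x} - 2 \sin{\left(t x \right)} + \cos{\left(t x \right)}\right)}{3}
This is exactly the given right-hand side, so u is a solution.

Answer: Yes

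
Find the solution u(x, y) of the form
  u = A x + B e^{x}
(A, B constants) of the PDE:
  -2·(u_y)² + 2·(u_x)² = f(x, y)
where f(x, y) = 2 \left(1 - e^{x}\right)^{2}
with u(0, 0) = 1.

Substitute the ansatz u = A x + B e^{x} into the left-hand side.
Derivatives of the ansatz:
  u_y = 0
  u_x = A + B e^{x}
Term by term:
  -2·(u_y)² = 0
  2·(u_x)² = 2 A^{2} + 4 A B e^{x} + 2 B^{2} e^{2 x}
So the left-hand side equals
  2 A^{2} + 4 A B e^{x} + 2 B^{2} e^{2 x}
This must equal f(x, y) identically; expanded, f = 2 e^{2 x} - 4 e^{x} + 2.
Matching coefficients of the independent functions:
  [constant term]:  2 A^{2} = 2
  [e^{x}]:  4 A B = -4
  [e^{2 x}]:  2 B^{2} = 2
These equations allow (A, B) = (-1, 1) or (1, -1).
Impose the point condition(s):
  u(0, 0) = 1  ⟹  B = 1
Only A = -1, B = 1 satisfies everything.
Hence u(x, y) = - x + e^{x}.

Answer: u(x, y) = - x + e^{x}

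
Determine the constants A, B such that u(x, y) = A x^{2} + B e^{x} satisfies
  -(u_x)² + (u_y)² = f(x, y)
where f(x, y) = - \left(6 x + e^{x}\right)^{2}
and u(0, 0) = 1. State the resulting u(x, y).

Substitute the ansatz u = A x^{2} + B e^{x} into the left-hand side.
Derivatives of the ansatz:
  u_x = 2 A x + B e^{x}
  u_y = 0
Term by term:
  -(u_x)² = - 4 A^{2} x^{2} - 4 A B x e^{x} - B^{2} e^{2 x}
  (u_y)² = 0
So the left-hand side equals
  - 4 A^{2} x^{2} - 4 A B x e^{x} - B^{2} e^{2 x}
This must equal f(x, y) identically; expanded, f = - 36 x^{2} - 12 x e^{x} - e^{2 x}.
Matching coefficients of the independent functions:
  [x^{2}]:  - 4 A^{2} = -36
  [x e^{x}]:  - 4 A B = -12
  [e^{2 x}]:  - B^{2} = -1
These equations allow (A, B) = (-3, -1) or (3, 1).
Impose the point condition(s):
  u(0, 0) = 1  ⟹  B = 1
Only A = 3, B = 1 satisfies everything.
Hence u(x, y) = 3 x^{2} + e^{x}.

Answer: u(x, y) = 3 x^{2} + e^{x}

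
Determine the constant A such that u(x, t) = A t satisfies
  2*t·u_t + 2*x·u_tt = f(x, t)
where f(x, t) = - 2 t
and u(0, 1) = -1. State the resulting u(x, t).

Answer: u(x, t) = - t

Derivation:
Substitute the ansatz u = A t into the left-hand side.
Derivatives of the ansatz:
  u_t = A
  u_tt = 0
Term by term:
  2*t·u_t = 2 A t
  2*x·u_tt = 0
So the left-hand side equals
  2 A t
This must equal f(x, t) = - 2 t identically.
Matching coefficients of the independent functions:
  [t]:  2 A = -2
Solving: A = -1.
Check against the point condition:
  u(0, 1) = -1  ⟹  A = -1  ✓
Hence u(x, t) = - t.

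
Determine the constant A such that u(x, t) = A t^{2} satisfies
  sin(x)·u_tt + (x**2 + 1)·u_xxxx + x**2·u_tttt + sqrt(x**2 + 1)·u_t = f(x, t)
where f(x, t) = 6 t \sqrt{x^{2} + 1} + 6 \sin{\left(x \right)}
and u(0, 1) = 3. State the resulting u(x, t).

Substitute the ansatz u = A t^{2} into the left-hand side.
Derivatives of the ansatz:
  u_tt = 2 A
  u_xxxx = 0
  u_tttt = 0
  u_t = 2 A t
Term by term:
  sin(x)·u_tt = 2 A \sin{\left(x \right)}
  (x**2 + 1)·u_xxxx = 0
  x**2·u_tttt = 0
  sqrt(x**2 + 1)·u_t = 2 A t \sqrt{x^{2} + 1}
So the left-hand side equals
  2 A t \sqrt{x^{2} + 1} + 2 A \sin{\left(x \right)}
This must equal f(x, t) = 6 t \sqrt{x^{2} + 1} + 6 \sin{\left(x \right)} identically.
Matching coefficients of the independent functions:
  [t \sqrt{x^{2} + 1}, \sin{\left(x \right)}]:  2 A = 6
Solving: A = 3.
Check against the point condition:
  u(0, 1) = 3  ⟹  A = 3  ✓
Hence u(x, t) = 3 t^{2}.

Answer: u(x, t) = 3 t^{2}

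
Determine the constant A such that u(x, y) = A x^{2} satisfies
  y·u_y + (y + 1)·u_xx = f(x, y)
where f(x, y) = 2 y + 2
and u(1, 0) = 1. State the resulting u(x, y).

Substitute the ansatz u = A x^{2} into the left-hand side.
Derivatives of the ansatz:
  u_y = 0
  u_xx = 2 A
Term by term:
  y·u_y = 0
  (y + 1)·u_xx = 2 A y + 2 A
So the left-hand side equals
  2 A y + 2 A
This must equal f(x, y) = 2 y + 2 identically.
Matching coefficients of the independent functions:
  [constant term, y]:  2 A = 2
Solving: A = 1.
Check against the point condition:
  u(1, 0) = 1  ⟹  A = 1  ✓
Hence u(x, y) = x^{2}.

Answer: u(x, y) = x^{2}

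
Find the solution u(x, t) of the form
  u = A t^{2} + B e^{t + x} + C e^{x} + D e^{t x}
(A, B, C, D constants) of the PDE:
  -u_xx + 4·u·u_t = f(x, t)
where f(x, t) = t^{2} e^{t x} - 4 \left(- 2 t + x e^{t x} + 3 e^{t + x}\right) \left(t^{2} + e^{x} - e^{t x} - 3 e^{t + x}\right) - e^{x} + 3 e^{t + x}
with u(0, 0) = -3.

Substitute the ansatz u = A t^{2} + B e^{t + x} + C e^{x} + D e^{t x} into the left-hand side.
Derivatives of the ansatz:
  u_xx = B e^{t} e^{x} + C e^{x} + D t^{2} e^{t x}
  u_t = 2 A t + B e^{t} e^{x} + D x e^{t x}
Term by term:
  -u_xx = - B e^{t} e^{x} - C e^{x} - D t^{2} e^{t x}
  4·u·u_t = 8 A^{2} t^{3} + 4 A B t^{2} e^{t} e^{x} + 8 A B t e^{t} e^{x} + 8 A C t e^{x} + 4 A D t^{2} x e^{t x} + 8 A D t e^{t x} + 4 B^{2} e^{2 t} e^{2 x} + 4 B C e^{t} e^{2 x} + 4 B D x e^{t} e^{x} e^{t x} + 4 B D e^{t} e^{x} e^{t x} + 4 C D x e^{x} e^{t x} + 4 D^{2} x e^{2 t x}
So the left-hand side equals
  8 A^{2} t^{3} + 4 A B t^{2} e^{t} e^{x} + 8 A B t e^{t} e^{x} + 8 A C t e^{x} + 4 A D t^{2} x e^{t x} + 8 A D t e^{t x} + 4 B^{2} e^{2 t} e^{2 x} + 4 B C e^{t} e^{2 x} + 4 B D x e^{t} e^{x} e^{t x} + 4 B D e^{t} e^{x} e^{t x} - B e^{t} e^{x} + 4 C D x e^{x} e^{t x} - C e^{x} + 4 D^{2} x e^{2 t x} - D t^{2} e^{t x}
This must equal f(x, t) identically; expanded, f = 8 t^{3} - 4 t^{2} x e^{t x} - 12 t^{2} e^{t} e^{x} + t^{2} e^{t x} - 24 t e^{t} e^{x} + 8 t e^{x} - 8 t e^{t x} + 12 x e^{t} e^{x} e^{t x} - 4 x e^{x} e^{t x} + 4 x e^{2 t x} + 36 e^{2 t} e^{2 x} - 12 e^{t} e^{2 x} + 12 e^{t} e^{x} e^{t x} + 3 e^{t} e^{x} - e^{x}.
Matching coefficients of the independent functions:
(each divided by its leading coefficient; functions giving the same equation are listed together)
  [t^{3}]:  A^{2} - 1 = 0
  [t e^{x}]:  A C - 1 = 0
  [t e^{t x}, t^{2} x e^{t x}]:  A D + 1 = 0
  [t^{2} e^{t x}]:  D + 1 = 0
  [x e^{2 t x}]:  D^{2} - 1 = 0
  [e^{t} e^{x}]:  B + 3 = 0
  [e^{t} e^{2 x}]:  B C + 3 = 0
  [e^{2 t} e^{2 x}]:  B^{2} - 9 = 0
  [t e^{t} e^{x}, t^{2} e^{t} e^{x}]:  A B + 3 = 0
  [x e^{x} e^{t x}]:  C D + 1 = 0
  [e^{t} e^{x} e^{t x}, x e^{t} e^{x} e^{t x}]:  B D - 3 = 0
  [e^{x}]:  C - 1 = 0
Solving: A = 1, B = -3, C = 1, D = -1.
Check against the point condition:
  u(0, 0) = -3  ⟹  B + C + D = -3  ✓
Hence u(x, t) = t^{2} + e^{x} - e^{t x} - 3 e^{t + x}.

Answer: u(x, t) = t^{2} + e^{x} - e^{t x} - 3 e^{t + x}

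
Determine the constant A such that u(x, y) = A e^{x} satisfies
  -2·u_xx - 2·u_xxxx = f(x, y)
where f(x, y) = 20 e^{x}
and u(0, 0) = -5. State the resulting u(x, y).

Substitute the ansatz u = A e^{x} into the left-hand side.
Derivatives of the ansatz:
  u_xx = A e^{x}
  u_xxxx = A e^{x}
Term by term:
  -2·u_xx = - 2 A e^{x}
  -2·u_xxxx = - 2 A e^{x}
So the left-hand side equals
  - 4 A e^{x}
This must equal f(x, y) = 20 e^{x} identically.
Matching coefficients of the independent functions:
  [e^{x}]:  - 4 A = 20
Solving: A = -5.
Check against the point condition:
  u(0, 0) = -5  ⟹  A = -5  ✓
Hence u(x, y) = - 5 e^{x}.

Answer: u(x, y) = - 5 e^{x}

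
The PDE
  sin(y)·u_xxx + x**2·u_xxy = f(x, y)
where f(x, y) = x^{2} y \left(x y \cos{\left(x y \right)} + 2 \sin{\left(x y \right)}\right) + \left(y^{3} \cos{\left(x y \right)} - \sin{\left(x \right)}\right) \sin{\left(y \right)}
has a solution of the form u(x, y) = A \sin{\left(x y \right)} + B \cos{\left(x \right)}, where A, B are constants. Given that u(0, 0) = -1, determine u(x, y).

Substitute the ansatz u = A \sin{\left(x y \right)} + B \cos{\left(x \right)} into the left-hand side.
Derivatives of the ansatz:
  u_xxx = - A y^{3} \cos{\left(x y \right)} + B \sin{\left(x \right)}
  u_xxy = - A x y^{2} \cos{\left(x y \right)} - 2 A y \sin{\left(x y \right)}
Term by term:
  sin(y)·u_xxx = - A y^{3} \sin{\left(y \right)} \cos{\left(x y \right)} + B \sin{\left(x \right)} \sin{\left(y \right)}
  x**2·u_xxy = - A x^{3} y^{2} \cos{\left(x y \right)} - 2 A x^{2} y \sin{\left(x y \right)}
So the left-hand side equals
  - A x^{3} y^{2} \cos{\left(x y \right)} - 2 A x^{2} y \sin{\left(x y \right)} - A y^{3} \sin{\left(y \right)} \cos{\left(x y \right)} + B \sin{\left(x \right)} \sin{\left(y \right)}
This must equal f(x, y) identically; expanded, f = x^{3} y^{2} \cos{\left(x y \right)} + 2 x^{2} y \sin{\left(x y \right)} + y^{3} \sin{\left(y \right)} \cos{\left(x y \right)} - \sin{\left(x \right)} \sin{\left(y \right)}.
Matching coefficients of the independent functions:
  [\sin{\left(x \right)} \sin{\left(y \right)}]:  B = -1
  [x^{2} y \sin{\left(x y \right)}]:  - 2 A = 2
  [x^{3} y^{2} \cos{\left(x y \right)}, y^{3} \sin{\left(y \right)} \cos{\left(x y \right)}]:  - A = 1
Solving: A = -1, B = -1.
Check against the point condition:
  u(0, 0) = -1  ⟹  B = -1  ✓
Hence u(x, y) = - \sin{\left(x y \right)} - \cos{\left(x \right)}.

Answer: u(x, y) = - \sin{\left(x y \right)} - \cos{\left(x \right)}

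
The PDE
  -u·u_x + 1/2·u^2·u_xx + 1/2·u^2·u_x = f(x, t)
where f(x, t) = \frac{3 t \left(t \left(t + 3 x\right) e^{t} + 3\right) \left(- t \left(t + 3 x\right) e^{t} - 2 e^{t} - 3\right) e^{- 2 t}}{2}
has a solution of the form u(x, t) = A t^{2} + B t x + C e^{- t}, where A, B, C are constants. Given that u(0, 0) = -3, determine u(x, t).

Substitute the ansatz u = A t^{2} + B t x + C e^{- t} into the left-hand side.
Derivatives of the ansatz:
  u_x = B t
  u_xx = 0
Term by term:
  -u·u_x = - A B t^{3} - B^{2} t^{2} x - B C t e^{- t}
  1/2·u^2·u_xx = 0
  1/2·u^2·u_x = \frac{A^{2} B t^{5}}{2} + A B^{2} t^{4} x + A B C t^{3} e^{- t} + \frac{B^{3} t^{3} x^{2}}{2} + B^{2} C t^{2} x e^{- t} + \frac{B C^{2} t e^{- 2 t}}{2}
So the left-hand side equals
  \frac{A^{2} B t^{5}}{2} + A B^{2} t^{4} x + A B C t^{3} e^{- t} - A B t^{3} + \frac{B^{3} t^{3} x^{2}}{2} + B^{2} C t^{2} x e^{- t} - B^{2} t^{2} x + \frac{B C^{2} t e^{- 2 t}}{2} - B C t e^{- t}
This must equal f(x, t) identically; expanded, f = - \frac{3 t^{5}}{2} - 9 t^{4} x - \frac{27 t^{3} x^{2}}{2} - 3 t^{3} - 9 t^{3} e^{- t} - 9 t^{2} x - 27 t^{2} x e^{- t} - 9 t e^{- t} - \frac{27 t e^{- 2 t}}{2}.
Matching coefficients of the independent functions:
  [t^{3}]:  - A B = -3
  [t^{5}]:  \frac{A^{2} B}{2} = - \frac{3}{2}
  [t e^{- 2 t}]:  \frac{B C^{2}}{2} = - \frac{27}{2}
  [t e^{- t}]:  - B C = -9
  [t^{2} x]:  - B^{2} = -9
  [t^{3} x^{2}]:  \frac{B^{3}}{2} = - \frac{27}{2}
  [t^{3} e^{- t}]:  A B C = -9
  [t^{4} x]:  A B^{2} = -9
  [t^{2} x e^{- t}]:  B^{2} C = -27
Solving: A = -1, B = -3, C = -3.
Check against the point condition:
  u(0, 0) = -3  ⟹  C = -3  ✓
Hence u(x, t) = - t^{2} - 3 t x - 3 e^{- t}.

Answer: u(x, t) = - t^{2} - 3 t x - 3 e^{- t}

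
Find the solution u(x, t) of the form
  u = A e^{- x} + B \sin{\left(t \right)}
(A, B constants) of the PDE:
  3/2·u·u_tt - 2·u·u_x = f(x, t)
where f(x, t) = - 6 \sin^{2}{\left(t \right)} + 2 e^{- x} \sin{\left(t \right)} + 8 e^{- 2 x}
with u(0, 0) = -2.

Substitute the ansatz u = A e^{- x} + B \sin{\left(t \right)} into the left-hand side.
Derivatives of the ansatz:
  u_tt = - B \sin{\left(t \right)}
  u_x = - A e^{- x}
Term by term:
  3/2·u·u_tt = - \frac{3 A B e^{- x} \sin{\left(t \right)}}{2} - \frac{3 B^{2} \sin^{2}{\left(t \right)}}{2}
  -2·u·u_x = 2 A^{2} e^{- 2 x} + 2 A B e^{- x} \sin{\left(t \right)}
So the left-hand side equals
  2 A^{2} e^{- 2 x} + \frac{A B e^{- x} \sin{\left(t \right)}}{2} - \frac{3 B^{2} \sin^{2}{\left(t \right)}}{2}
This must equal f(x, t) = - 6 \sin^{2}{\left(t \right)} + 2 e^{- x} \sin{\left(t \right)} + 8 e^{- 2 x} identically.
Matching coefficients of the independent functions:
  [e^{- x} \sin{\left(t \right)}]:  \frac{A B}{2} = 2
  [e^{- 2 x}]:  2 A^{2} = 8
  [\sin^{2}{\left(t \right)}]:  - \frac{3 B^{2}}{2} = -6
These equations allow (A, B) = (-2, -2) or (2, 2).
Impose the point condition(s):
  u(0, 0) = -2  ⟹  A = -2
Only A = -2, B = -2 satisfies everything.
Hence u(x, t) = - 2 \sin{\left(t \right)} - 2 e^{- x}.

Answer: u(x, t) = - 2 \sin{\left(t \right)} - 2 e^{- x}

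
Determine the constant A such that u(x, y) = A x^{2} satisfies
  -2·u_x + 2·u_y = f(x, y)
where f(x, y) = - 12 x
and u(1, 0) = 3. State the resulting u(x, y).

Substitute the ansatz u = A x^{2} into the left-hand side.
Derivatives of the ansatz:
  u_x = 2 A x
  u_y = 0
Term by term:
  -2·u_x = - 4 A x
  2·u_y = 0
So the left-hand side equals
  - 4 A x
This must equal f(x, y) = - 12 x identically.
Matching coefficients of the independent functions:
  [x]:  - 4 A = -12
Solving: A = 3.
Check against the point condition:
  u(1, 0) = 3  ⟹  A = 3  ✓
Hence u(x, y) = 3 x^{2}.

Answer: u(x, y) = 3 x^{2}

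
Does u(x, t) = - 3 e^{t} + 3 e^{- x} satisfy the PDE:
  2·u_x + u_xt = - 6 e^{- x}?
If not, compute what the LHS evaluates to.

Evaluate each term of the left-hand side for u = - 3 e^{t} + 3 e^{- x}.
Derivatives:
  u_x = - 3 e^{- x}
  u_xt = 0
Terms:
  2·u_x = - 6 e^{- x}
  u_xt = 0
Sum: LHS = - 6 e^{- x}
This is exactly the given right-hand side, so u is a solution.

Answer: Yes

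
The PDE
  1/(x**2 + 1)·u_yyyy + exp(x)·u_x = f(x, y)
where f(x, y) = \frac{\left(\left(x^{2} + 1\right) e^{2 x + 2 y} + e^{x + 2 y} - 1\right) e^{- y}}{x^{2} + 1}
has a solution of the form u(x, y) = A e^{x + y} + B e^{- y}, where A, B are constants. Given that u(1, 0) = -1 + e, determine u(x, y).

Substitute the ansatz u = A e^{x + y} + B e^{- y} into the left-hand side.
Derivatives of the ansatz:
  u_yyyy = A e^{x} e^{y} + B e^{- y}
  u_x = A e^{x} e^{y}
Term by term:
  1/(x**2 + 1)·u_yyyy = \frac{A e^{x} e^{y}}{x^{2} + 1} + \frac{B}{x^{2} e^{y} + e^{y}}
  exp(x)·u_x = A e^{2 x} e^{y}
So the left-hand side equals
  A e^{2 x} e^{y} + \frac{A e^{x} e^{y}}{x^{2} + 1} + \frac{B}{x^{2} e^{y} + e^{y}}
This must equal f(x, y) identically; expanded, f = e^{2 x} e^{y} - \frac{1}{x^{2} e^{y} + e^{y}} + \frac{e^{x} e^{y}}{x^{2} + 1}.
Matching coefficients of the independent functions:
  [e^{2 x} e^{y}, \frac{e^{x} e^{y}}{x^{2} + 1}]:  A = 1
  [\frac{1}{x^{2} e^{y} + e^{y}}]:  B = -1
Solving: A = 1, B = -1.
Check against the point condition:
  u(1, 0) = -1 + e  ⟹  e A + B = -1 + e  ✓
Hence u(x, y) = e^{x + y} - e^{- y}.

Answer: u(x, y) = e^{x + y} - e^{- y}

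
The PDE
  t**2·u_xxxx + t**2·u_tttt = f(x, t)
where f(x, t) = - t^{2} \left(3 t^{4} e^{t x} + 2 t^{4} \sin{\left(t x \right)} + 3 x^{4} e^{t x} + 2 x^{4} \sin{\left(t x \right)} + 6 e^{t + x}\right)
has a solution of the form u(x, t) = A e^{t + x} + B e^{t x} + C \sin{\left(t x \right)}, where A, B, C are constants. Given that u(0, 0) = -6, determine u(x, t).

Answer: u(x, t) = - 3 e^{t x} - 3 e^{t + x} - 2 \sin{\left(t x \right)}

Derivation:
Substitute the ansatz u = A e^{t + x} + B e^{t x} + C \sin{\left(t x \right)} into the left-hand side.
Derivatives of the ansatz:
  u_xxxx = A e^{t} e^{x} + B t^{4} e^{t x} + C t^{4} \sin{\left(t x \right)}
  u_tttt = A e^{t} e^{x} + B x^{4} e^{t x} + C x^{4} \sin{\left(t x \right)}
Term by term:
  t**2·u_xxxx = A t^{2} e^{t} e^{x} + B t^{6} e^{t x} + C t^{6} \sin{\left(t x \right)}
  t**2·u_tttt = A t^{2} e^{t} e^{x} + B t^{2} x^{4} e^{t x} + C t^{2} x^{4} \sin{\left(t x \right)}
So the left-hand side equals
  2 A t^{2} e^{t} e^{x} + B t^{6} e^{t x} + B t^{2} x^{4} e^{t x} + C t^{6} \sin{\left(t x \right)} + C t^{2} x^{4} \sin{\left(t x \right)}
This must equal f(x, t) identically; expanded, f = - 3 t^{6} e^{t x} - 2 t^{6} \sin{\left(t x \right)} - 3 t^{2} x^{4} e^{t x} - 2 t^{2} x^{4} \sin{\left(t x \right)} - 6 t^{2} e^{t} e^{x}.
Matching coefficients of the independent functions:
  [t^{6} e^{t x}, t^{2} x^{4} e^{t x}]:  B = -3
  [t^{6} \sin{\left(t x \right)}, t^{2} x^{4} \sin{\left(t x \right)}]:  C = -2
  [t^{2} e^{t} e^{x}]:  2 A = -6
Solving: A = -3, B = -3, C = -2.
Check against the point condition:
  u(0, 0) = -6  ⟹  A + B = -6  ✓
Hence u(x, t) = - 3 e^{t x} - 3 e^{t + x} - 2 \sin{\left(t x \right)}.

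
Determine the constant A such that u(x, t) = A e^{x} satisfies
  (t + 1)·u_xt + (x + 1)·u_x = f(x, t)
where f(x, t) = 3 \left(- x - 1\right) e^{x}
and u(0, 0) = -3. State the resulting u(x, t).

Substitute the ansatz u = A e^{x} into the left-hand side.
Derivatives of the ansatz:
  u_xt = 0
  u_x = A e^{x}
Term by term:
  (t + 1)·u_xt = 0
  (x + 1)·u_x = A x e^{x} + A e^{x}
So the left-hand side equals
  A x e^{x} + A e^{x}
This must equal f(x, t) identically; expanded, f = - 3 x e^{x} - 3 e^{x}.
Matching coefficients of the independent functions:
  [x e^{x}, e^{x}]:  A = -3
Solving: A = -3.
Check against the point condition:
  u(0, 0) = -3  ⟹  A = -3  ✓
Hence u(x, t) = - 3 e^{x}.

Answer: u(x, t) = - 3 e^{x}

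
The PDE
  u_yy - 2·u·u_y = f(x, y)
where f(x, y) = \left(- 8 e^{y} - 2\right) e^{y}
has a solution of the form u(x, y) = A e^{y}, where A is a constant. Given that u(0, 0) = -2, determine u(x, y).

Answer: u(x, y) = - 2 e^{y}

Derivation:
Substitute the ansatz u = A e^{y} into the left-hand side.
Derivatives of the ansatz:
  u_yy = A e^{y}
  u_y = A e^{y}
Term by term:
  u_yy = A e^{y}
  -2·u·u_y = - 2 A^{2} e^{2 y}
So the left-hand side equals
  - 2 A^{2} e^{2 y} + A e^{y}
This must equal f(x, y) = \left(- 8 e^{y} - 2\right) e^{y} identically.
Matching coefficients of the independent functions:
  [e^{y}]:  A = -2
  [e^{2 y}]:  - 2 A^{2} = -8
Solving: A = -2.
Check against the point condition:
  u(0, 0) = -2  ⟹  A = -2  ✓
Hence u(x, y) = - 2 e^{y}.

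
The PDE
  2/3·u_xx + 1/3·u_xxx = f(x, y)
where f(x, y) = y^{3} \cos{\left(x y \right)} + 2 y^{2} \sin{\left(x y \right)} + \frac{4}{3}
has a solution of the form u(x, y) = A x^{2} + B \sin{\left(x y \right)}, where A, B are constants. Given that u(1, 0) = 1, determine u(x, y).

Substitute the ansatz u = A x^{2} + B \sin{\left(x y \right)} into the left-hand side.
Derivatives of the ansatz:
  u_xx = 2 A - B y^{2} \sin{\left(x y \right)}
  u_xxx = - B y^{3} \cos{\left(x y \right)}
Term by term:
  2/3·u_xx = \frac{4 A}{3} - \frac{2 B y^{2} \sin{\left(x y \right)}}{3}
  1/3·u_xxx = - \frac{B y^{3} \cos{\left(x y \right)}}{3}
So the left-hand side equals
  \frac{4 A}{3} - \frac{B y^{3} \cos{\left(x y \right)}}{3} - \frac{2 B y^{2} \sin{\left(x y \right)}}{3}
This must equal f(x, y) = y^{3} \cos{\left(x y \right)} + 2 y^{2} \sin{\left(x y \right)} + \frac{4}{3} identically.
Matching coefficients of the independent functions:
  [constant term]:  \frac{4 A}{3} = \frac{4}{3}
  [y^{2} \sin{\left(x y \right)}]:  - \frac{2 B}{3} = 2
  [y^{3} \cos{\left(x y \right)}]:  - \frac{B}{3} = 1
Solving: A = 1, B = -3.
Check against the point condition:
  u(1, 0) = 1  ⟹  A = 1  ✓
Hence u(x, y) = x^{2} - 3 \sin{\left(x y \right)}.

Answer: u(x, y) = x^{2} - 3 \sin{\left(x y \right)}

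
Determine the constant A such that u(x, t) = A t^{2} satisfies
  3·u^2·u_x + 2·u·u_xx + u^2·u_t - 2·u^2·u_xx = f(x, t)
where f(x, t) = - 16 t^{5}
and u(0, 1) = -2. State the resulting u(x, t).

Substitute the ansatz u = A t^{2} into the left-hand side.
Derivatives of the ansatz:
  u_x = 0
  u_xx = 0
  u_t = 2 A t
Term by term:
  3·u^2·u_x = 0
  2·u·u_xx = 0
  u^2·u_t = 2 A^{3} t^{5}
  -2·u^2·u_xx = 0
So the left-hand side equals
  2 A^{3} t^{5}
This must equal f(x, t) = - 16 t^{5} identically.
Matching coefficients of the independent functions:
  [t^{5}]:  2 A^{3} = -16
Solving: A = -2.
Check against the point condition:
  u(0, 1) = -2  ⟹  A = -2  ✓
Hence u(x, t) = - 2 t^{2}.

Answer: u(x, t) = - 2 t^{2}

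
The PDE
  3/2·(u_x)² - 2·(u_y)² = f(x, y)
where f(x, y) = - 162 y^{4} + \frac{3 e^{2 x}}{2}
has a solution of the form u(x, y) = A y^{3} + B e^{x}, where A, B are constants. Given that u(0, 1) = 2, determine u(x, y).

Substitute the ansatz u = A y^{3} + B e^{x} into the left-hand side.
Derivatives of the ansatz:
  u_x = B e^{x}
  u_y = 3 A y^{2}
Term by term:
  3/2·(u_x)² = \frac{3 B^{2} e^{2 x}}{2}
  -2·(u_y)² = - 18 A^{2} y^{4}
So the left-hand side equals
  - 18 A^{2} y^{4} + \frac{3 B^{2} e^{2 x}}{2}
This must equal f(x, y) = - 162 y^{4} + \frac{3 e^{2 x}}{2} identically.
Matching coefficients of the independent functions:
  [y^{4}]:  - 18 A^{2} = -162
  [e^{2 x}]:  \frac{3 B^{2}}{2} = \frac{3}{2}
These equations allow (A, B) = (-3, -1) or (-3, 1) or (3, -1) or (3, 1).
Impose the point condition(s):
  u(0, 1) = 2  ⟹  A + B = 2
Only A = 3, B = -1 satisfies everything.
Hence u(x, y) = 3 y^{3} - e^{x}.

Answer: u(x, y) = 3 y^{3} - e^{x}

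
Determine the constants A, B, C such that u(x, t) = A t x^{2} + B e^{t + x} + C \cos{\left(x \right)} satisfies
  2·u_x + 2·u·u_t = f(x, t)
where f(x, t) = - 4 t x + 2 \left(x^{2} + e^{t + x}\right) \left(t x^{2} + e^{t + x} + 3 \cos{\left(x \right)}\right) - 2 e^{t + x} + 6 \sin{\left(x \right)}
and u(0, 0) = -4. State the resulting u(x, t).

Substitute the ansatz u = A t x^{2} + B e^{t + x} + C \cos{\left(x \right)} into the left-hand side.
Derivatives of the ansatz:
  u_x = 2 A t x + B e^{t} e^{x} - C \sin{\left(x \right)}
  u_t = A x^{2} + B e^{t} e^{x}
Term by term:
  2·u_x = 4 A t x + 2 B e^{t} e^{x} - 2 C \sin{\left(x \right)}
  2·u·u_t = 2 A^{2} t x^{4} + 2 A B t x^{2} e^{t} e^{x} + 2 A B x^{2} e^{t} e^{x} + 2 A C x^{2} \cos{\left(x \right)} + 2 B^{2} e^{2 t} e^{2 x} + 2 B C e^{t} e^{x} \cos{\left(x \right)}
So the left-hand side equals
  2 A^{2} t x^{4} + 2 A B t x^{2} e^{t} e^{x} + 2 A B x^{2} e^{t} e^{x} + 2 A C x^{2} \cos{\left(x \right)} + 4 A t x + 2 B^{2} e^{2 t} e^{2 x} + 2 B C e^{t} e^{x} \cos{\left(x \right)} + 2 B e^{t} e^{x} - 2 C \sin{\left(x \right)}
This must equal f(x, t) identically; expanded, f = 2 t x^{4} + 2 t x^{2} e^{t} e^{x} - 4 t x + 2 x^{2} e^{t} e^{x} + 6 x^{2} \cos{\left(x \right)} + 2 e^{2 t} e^{2 x} + 6 e^{t} e^{x} \cos{\left(x \right)} - 2 e^{t} e^{x} + 6 \sin{\left(x \right)}.
Matching coefficients of the independent functions:
  [t x]:  4 A = -4
  [t x^{4}]:  2 A^{2} = 2
  [x^{2} \cos{\left(x \right)}]:  2 A C = 6
  [e^{t} e^{x}]:  2 B = -2
  [e^{2 t} e^{2 x}]:  2 B^{2} = 2
  [x^{2} e^{t} e^{x}, t x^{2} e^{t} e^{x}]:  2 A B = 2
  [e^{t} e^{x} \cos{\left(x \right)}]:  2 B C = 6
  [\sin{\left(x \right)}]:  - 2 C = 6
Solving: A = -1, B = -1, C = -3.
Check against the point condition:
  u(0, 0) = -4  ⟹  B + C = -4  ✓
Hence u(x, t) = - t x^{2} - e^{t + x} - 3 \cos{\left(x \right)}.

Answer: u(x, t) = - t x^{2} - e^{t + x} - 3 \cos{\left(x \right)}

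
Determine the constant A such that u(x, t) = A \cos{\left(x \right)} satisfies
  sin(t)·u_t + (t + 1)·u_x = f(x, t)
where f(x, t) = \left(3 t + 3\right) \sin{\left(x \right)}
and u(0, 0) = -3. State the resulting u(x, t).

Substitute the ansatz u = A \cos{\left(x \right)} into the left-hand side.
Derivatives of the ansatz:
  u_t = 0
  u_x = - A \sin{\left(x \right)}
Term by term:
  sin(t)·u_t = 0
  (t + 1)·u_x = - A t \sin{\left(x \right)} - A \sin{\left(x \right)}
So the left-hand side equals
  - A t \sin{\left(x \right)} - A \sin{\left(x \right)}
This must equal f(x, t) identically; expanded, f = 3 t \sin{\left(x \right)} + 3 \sin{\left(x \right)}.
Matching coefficients of the independent functions:
  [t \sin{\left(x \right)}, \sin{\left(x \right)}]:  - A = 3
Solving: A = -3.
Check against the point condition:
  u(0, 0) = -3  ⟹  A = -3  ✓
Hence u(x, t) = - 3 \cos{\left(x \right)}.

Answer: u(x, t) = - 3 \cos{\left(x \right)}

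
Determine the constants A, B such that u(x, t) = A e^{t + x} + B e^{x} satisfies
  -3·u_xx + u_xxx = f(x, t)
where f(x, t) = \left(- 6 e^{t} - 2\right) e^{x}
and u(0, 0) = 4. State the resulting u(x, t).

Answer: u(x, t) = e^{x} + 3 e^{t + x}

Derivation:
Substitute the ansatz u = A e^{t + x} + B e^{x} into the left-hand side.
Derivatives of the ansatz:
  u_xx = A e^{t} e^{x} + B e^{x}
  u_xxx = A e^{t} e^{x} + B e^{x}
Term by term:
  -3·u_xx = - 3 A e^{t} e^{x} - 3 B e^{x}
  u_xxx = A e^{t} e^{x} + B e^{x}
So the left-hand side equals
  - 2 A e^{t} e^{x} - 2 B e^{x}
This must equal f(x, t) identically; expanded, f = - 6 e^{t} e^{x} - 2 e^{x}.
Matching coefficients of the independent functions:
  [e^{t} e^{x}]:  - 2 A = -6
  [e^{x}]:  - 2 B = -2
Solving: A = 3, B = 1.
Check against the point condition:
  u(0, 0) = 4  ⟹  A + B = 4  ✓
Hence u(x, t) = e^{x} + 3 e^{t + x}.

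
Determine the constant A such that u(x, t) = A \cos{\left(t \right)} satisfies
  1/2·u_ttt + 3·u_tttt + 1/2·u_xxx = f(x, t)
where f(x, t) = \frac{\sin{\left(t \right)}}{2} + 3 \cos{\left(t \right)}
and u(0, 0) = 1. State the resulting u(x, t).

Substitute the ansatz u = A \cos{\left(t \right)} into the left-hand side.
Derivatives of the ansatz:
  u_ttt = A \sin{\left(t \right)}
  u_tttt = A \cos{\left(t \right)}
  u_xxx = 0
Term by term:
  1/2·u_ttt = \frac{A \sin{\left(t \right)}}{2}
  3·u_tttt = 3 A \cos{\left(t \right)}
  1/2·u_xxx = 0
So the left-hand side equals
  \frac{A \sin{\left(t \right)}}{2} + 3 A \cos{\left(t \right)}
This must equal f(x, t) = \frac{\sin{\left(t \right)}}{2} + 3 \cos{\left(t \right)} identically.
Matching coefficients of the independent functions:
  [\sin{\left(t \right)}]:  \frac{A}{2} = \frac{1}{2}
  [\cos{\left(t \right)}]:  3 A = 3
Solving: A = 1.
Check against the point condition:
  u(0, 0) = 1  ⟹  A = 1  ✓
Hence u(x, t) = \cos{\left(t \right)}.

Answer: u(x, t) = \cos{\left(t \right)}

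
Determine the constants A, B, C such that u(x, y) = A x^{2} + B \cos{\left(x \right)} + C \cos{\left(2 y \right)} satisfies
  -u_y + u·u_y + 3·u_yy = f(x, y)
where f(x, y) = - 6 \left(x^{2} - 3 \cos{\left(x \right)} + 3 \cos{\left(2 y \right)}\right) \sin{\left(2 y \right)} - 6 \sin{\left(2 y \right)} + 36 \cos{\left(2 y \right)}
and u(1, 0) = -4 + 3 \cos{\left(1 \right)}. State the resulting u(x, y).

Substitute the ansatz u = A x^{2} + B \cos{\left(x \right)} + C \cos{\left(2 y \right)} into the left-hand side.
Derivatives of the ansatz:
  u_y = - 2 C \sin{\left(2 y \right)}
  u_yy = - 4 C \cos{\left(2 y \right)}
Term by term:
  -u_y = 2 C \sin{\left(2 y \right)}
  u·u_y = - 2 A C x^{2} \sin{\left(2 y \right)} - 2 B C \sin{\left(2 y \right)} \cos{\left(x \right)} - 2 C^{2} \sin{\left(2 y \right)} \cos{\left(2 y \right)}
  3·u_yy = - 12 C \cos{\left(2 y \right)}
So the left-hand side equals
  - 2 A C x^{2} \sin{\left(2 y \right)} - 2 B C \sin{\left(2 y \right)} \cos{\left(x \right)} - 2 C^{2} \sin{\left(2 y \right)} \cos{\left(2 y \right)} + 2 C \sin{\left(2 y \right)} - 12 C \cos{\left(2 y \right)}
This must equal f(x, y) identically; expanded, f = - 6 x^{2} \sin{\left(2 y \right)} + 18 \sin{\left(2 y \right)} \cos{\left(x \right)} - 18 \sin{\left(2 y \right)} \cos{\left(2 y \right)} - 6 \sin{\left(2 y \right)} + 36 \cos{\left(2 y \right)}.
Matching coefficients of the independent functions:
  [x^{2} \sin{\left(2 y \right)}]:  - 2 A C = -6
  [\sin{\left(2 y \right)} \cos{\left(x \right)}]:  - 2 B C = 18
  [\sin{\left(2 y \right)} \cos{\left(2 y \right)}]:  - 2 C^{2} = -18
  [\sin{\left(2 y \right)}]:  2 C = -6
  [\cos{\left(2 y \right)}]:  - 12 C = 36
Solving: A = -1, B = 3, C = -3.
Check against the point condition:
  u(1, 0) = -4 + 3 \cos{\left(1 \right)}  ⟹  A + B \cos{\left(1 \right)} + C = -4 + 3 \cos{\left(1 \right)}  ✓
Hence u(x, y) = - x^{2} + 3 \cos{\left(x \right)} - 3 \cos{\left(2 y \right)}.

Answer: u(x, y) = - x^{2} + 3 \cos{\left(x \right)} - 3 \cos{\left(2 y \right)}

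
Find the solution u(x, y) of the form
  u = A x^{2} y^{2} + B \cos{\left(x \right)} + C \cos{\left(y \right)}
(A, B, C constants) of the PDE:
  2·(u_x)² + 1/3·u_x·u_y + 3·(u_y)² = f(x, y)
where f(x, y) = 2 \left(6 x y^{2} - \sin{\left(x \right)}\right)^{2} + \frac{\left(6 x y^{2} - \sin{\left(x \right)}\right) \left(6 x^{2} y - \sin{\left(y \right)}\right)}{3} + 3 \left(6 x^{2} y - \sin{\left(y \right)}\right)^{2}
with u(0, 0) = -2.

Answer: u(x, y) = - 3 x^{2} y^{2} - \cos{\left(x \right)} - \cos{\left(y \right)}

Derivation:
Substitute the ansatz u = A x^{2} y^{2} + B \cos{\left(x \right)} + C \cos{\left(y \right)} into the left-hand side.
Derivatives of the ansatz:
  u_x = 2 A x y^{2} - B \sin{\left(x \right)}
  u_y = 2 A x^{2} y - C \sin{\left(y \right)}
Term by term:
  2·(u_x)² = 8 A^{2} x^{2} y^{4} - 8 A B x y^{2} \sin{\left(x \right)} + 2 B^{2} \sin^{2}{\left(x \right)}
  1/3·u_x·u_y = \frac{4 A^{2} x^{3} y^{3}}{3} - \frac{2 A B x^{2} y \sin{\left(x \right)}}{3} - \frac{2 A C x y^{2} \sin{\left(y \right)}}{3} + \frac{B C \sin{\left(x \right)} \sin{\left(y \right)}}{3}
  3·(u_y)² = 12 A^{2} x^{4} y^{2} - 12 A C x^{2} y \sin{\left(y \right)} + 3 C^{2} \sin^{2}{\left(y \right)}
So the left-hand side equals
  12 A^{2} x^{4} y^{2} + \frac{4 A^{2} x^{3} y^{3}}{3} + 8 A^{2} x^{2} y^{4} - \frac{2 A B x^{2} y \sin{\left(x \right)}}{3} - 8 A B x y^{2} \sin{\left(x \right)} - 12 A C x^{2} y \sin{\left(y \right)} - \frac{2 A C x y^{2} \sin{\left(y \right)}}{3} + 2 B^{2} \sin^{2}{\left(x \right)} + \frac{B C \sin{\left(x \right)} \sin{\left(y \right)}}{3} + 3 C^{2} \sin^{2}{\left(y \right)}
This must equal f(x, y) identically; expanded, f = 108 x^{4} y^{2} + 12 x^{3} y^{3} + 72 x^{2} y^{4} - 2 x^{2} y \sin{\left(x \right)} - 36 x^{2} y \sin{\left(y \right)} - 24 x y^{2} \sin{\left(x \right)} - 2 x y^{2} \sin{\left(y \right)} + 2 \sin^{2}{\left(x \right)} + \frac{\sin{\left(x \right)} \sin{\left(y \right)}}{3} + 3 \sin^{2}{\left(y \right)}.
Matching coefficients of the independent functions:
  [x^{2} y^{4}]:  8 A^{2} = 72
  [x^{3} y^{3}]:  \frac{4 A^{2}}{3} = 12
  [x^{4} y^{2}]:  12 A^{2} = 108
  [\sin{\left(x \right)} \sin{\left(y \right)}]:  \frac{B C}{3} = \frac{1}{3}
  [x y^{2} \sin{\left(x \right)}]:  - 8 A B = -24
  [x y^{2} \sin{\left(y \right)}]:  - \frac{2 A C}{3} = -2
  [x^{2} y \sin{\left(x \right)}]:  - \frac{2 A B}{3} = -2
  [x^{2} y \sin{\left(y \right)}]:  - 12 A C = -36
  [\sin^{2}{\left(x \right)}]:  2 B^{2} = 2
  [\sin^{2}{\left(y \right)}]:  3 C^{2} = 3
These equations allow (A, B, C) = (-3, -1, -1) or (3, 1, 1).
Impose the point condition(s):
  u(0, 0) = -2  ⟹  B + C = -2
Only A = -3, B = -1, C = -1 satisfies everything.
Hence u(x, y) = - 3 x^{2} y^{2} - \cos{\left(x \right)} - \cos{\left(y \right)}.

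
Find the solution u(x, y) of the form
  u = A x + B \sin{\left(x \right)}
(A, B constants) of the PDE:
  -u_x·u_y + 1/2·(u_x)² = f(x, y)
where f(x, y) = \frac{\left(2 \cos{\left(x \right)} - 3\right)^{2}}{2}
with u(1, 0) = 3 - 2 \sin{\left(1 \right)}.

Substitute the ansatz u = A x + B \sin{\left(x \right)} into the left-hand side.
Derivatives of the ansatz:
  u_x = A + B \cos{\left(x \right)}
  u_y = 0
Term by term:
  -u_x·u_y = 0
  1/2·(u_x)² = \frac{A^{2}}{2} + A B \cos{\left(x \right)} + \frac{B^{2} \cos^{2}{\left(x \right)}}{2}
So the left-hand side equals
  \frac{A^{2}}{2} + A B \cos{\left(x \right)} + \frac{B^{2} \cos^{2}{\left(x \right)}}{2}
This must equal f(x, y) identically; expanded, f = 2 \cos^{2}{\left(x \right)} - 6 \cos{\left(x \right)} + \frac{9}{2}.
Matching coefficients of the independent functions:
  [constant term]:  \frac{A^{2}}{2} = \frac{9}{2}
  [\cos{\left(x \right)}]:  A B = -6
  [\cos^{2}{\left(x \right)}]:  \frac{B^{2}}{2} = 2
These equations allow (A, B) = (-3, 2) or (3, -2).
Impose the point condition(s):
  u(1, 0) = 3 - 2 \sin{\left(1 \right)}  ⟹  A + B \sin{\left(1 \right)} = 3 - 2 \sin{\left(1 \right)}
Only A = 3, B = -2 satisfies everything.
Hence u(x, y) = 3 x - 2 \sin{\left(x \right)}.

Answer: u(x, y) = 3 x - 2 \sin{\left(x \right)}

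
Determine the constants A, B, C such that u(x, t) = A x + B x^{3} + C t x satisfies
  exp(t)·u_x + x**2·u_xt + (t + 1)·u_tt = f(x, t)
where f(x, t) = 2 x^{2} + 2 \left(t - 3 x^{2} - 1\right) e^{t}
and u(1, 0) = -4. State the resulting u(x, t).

Answer: u(x, t) = 2 t x - 2 x^{3} - 2 x

Derivation:
Substitute the ansatz u = A x + B x^{3} + C t x into the left-hand side.
Derivatives of the ansatz:
  u_x = A + 3 B x^{2} + C t
  u_xt = C
  u_tt = 0
Term by term:
  exp(t)·u_x = A e^{t} + 3 B x^{2} e^{t} + C t e^{t}
  x**2·u_xt = C x^{2}
  (t + 1)·u_tt = 0
So the left-hand side equals
  A e^{t} + 3 B x^{2} e^{t} + C t e^{t} + C x^{2}
This must equal f(x, t) identically; expanded, f = 2 t e^{t} - 6 x^{2} e^{t} + 2 x^{2} - 2 e^{t}.
Matching coefficients of the independent functions:
  [x^{2}, t e^{t}]:  C = 2
  [x^{2} e^{t}]:  3 B = -6
  [e^{t}]:  A = -2
Solving: A = -2, B = -2, C = 2.
Check against the point condition:
  u(1, 0) = -4  ⟹  A + B = -4  ✓
Hence u(x, t) = 2 t x - 2 x^{3} - 2 x.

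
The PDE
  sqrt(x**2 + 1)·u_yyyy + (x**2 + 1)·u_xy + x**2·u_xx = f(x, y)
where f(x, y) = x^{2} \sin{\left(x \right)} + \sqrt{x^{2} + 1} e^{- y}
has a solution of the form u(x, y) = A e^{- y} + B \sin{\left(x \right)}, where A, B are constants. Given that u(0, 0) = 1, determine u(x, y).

Substitute the ansatz u = A e^{- y} + B \sin{\left(x \right)} into the left-hand side.
Derivatives of the ansatz:
  u_yyyy = A e^{- y}
  u_xy = 0
  u_xx = - B \sin{\left(x \right)}
Term by term:
  sqrt(x**2 + 1)·u_yyyy = A \sqrt{x^{2} + 1} e^{- y}
  (x**2 + 1)·u_xy = 0
  x**2·u_xx = - B x^{2} \sin{\left(x \right)}
So the left-hand side equals
  A \sqrt{x^{2} + 1} e^{- y} - B x^{2} \sin{\left(x \right)}
This must equal f(x, y) = x^{2} \sin{\left(x \right)} + \sqrt{x^{2} + 1} e^{- y} identically.
Matching coefficients of the independent functions:
  [x^{2} \sin{\left(x \right)}]:  - B = 1
  [\sqrt{x^{2} + 1} e^{- y}]:  A = 1
Solving: A = 1, B = -1.
Check against the point condition:
  u(0, 0) = 1  ⟹  A = 1  ✓
Hence u(x, y) = - \sin{\left(x \right)} + e^{- y}.

Answer: u(x, y) = - \sin{\left(x \right)} + e^{- y}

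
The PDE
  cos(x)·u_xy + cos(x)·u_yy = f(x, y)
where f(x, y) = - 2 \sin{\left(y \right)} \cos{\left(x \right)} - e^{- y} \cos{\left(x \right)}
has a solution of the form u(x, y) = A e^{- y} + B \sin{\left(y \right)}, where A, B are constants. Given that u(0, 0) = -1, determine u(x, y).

Substitute the ansatz u = A e^{- y} + B \sin{\left(y \right)} into the left-hand side.
Derivatives of the ansatz:
  u_xy = 0
  u_yy = A e^{- y} - B \sin{\left(y \right)}
Term by term:
  cos(x)·u_xy = 0
  cos(x)·u_yy = A e^{- y} \cos{\left(x \right)} - B \sin{\left(y \right)} \cos{\left(x \right)}
So the left-hand side equals
  A e^{- y} \cos{\left(x \right)} - B \sin{\left(y \right)} \cos{\left(x \right)}
This must equal f(x, y) = - 2 \sin{\left(y \right)} \cos{\left(x \right)} - e^{- y} \cos{\left(x \right)} identically.
Matching coefficients of the independent functions:
  [e^{- y} \cos{\left(x \right)}]:  A = -1
  [\sin{\left(y \right)} \cos{\left(x \right)}]:  - B = -2
Solving: A = -1, B = 2.
Check against the point condition:
  u(0, 0) = -1  ⟹  A = -1  ✓
Hence u(x, y) = 2 \sin{\left(y \right)} - e^{- y}.

Answer: u(x, y) = 2 \sin{\left(y \right)} - e^{- y}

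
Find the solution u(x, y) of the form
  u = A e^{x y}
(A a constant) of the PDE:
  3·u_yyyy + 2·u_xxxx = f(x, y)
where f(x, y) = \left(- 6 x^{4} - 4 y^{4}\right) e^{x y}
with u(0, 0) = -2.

Answer: u(x, y) = - 2 e^{x y}

Derivation:
Substitute the ansatz u = A e^{x y} into the left-hand side.
Derivatives of the ansatz:
  u_yyyy = A x^{4} e^{x y}
  u_xxxx = A y^{4} e^{x y}
Term by term:
  3·u_yyyy = 3 A x^{4} e^{x y}
  2·u_xxxx = 2 A y^{4} e^{x y}
So the left-hand side equals
  3 A x^{4} e^{x y} + 2 A y^{4} e^{x y}
This must equal f(x, y) identically; expanded, f = - 6 x^{4} e^{x y} - 4 y^{4} e^{x y}.
Matching coefficients of the independent functions:
  [x^{4} e^{x y}]:  3 A = -6
  [y^{4} e^{x y}]:  2 A = -4
Solving: A = -2.
Check against the point condition:
  u(0, 0) = -2  ⟹  A = -2  ✓
Hence u(x, y) = - 2 e^{x y}.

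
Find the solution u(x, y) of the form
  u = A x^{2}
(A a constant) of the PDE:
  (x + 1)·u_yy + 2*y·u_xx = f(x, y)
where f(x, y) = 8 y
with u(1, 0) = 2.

Substitute the ansatz u = A x^{2} into the left-hand side.
Derivatives of the ansatz:
  u_yy = 0
  u_xx = 2 A
Term by term:
  (x + 1)·u_yy = 0
  2*y·u_xx = 4 A y
So the left-hand side equals
  4 A y
This must equal f(x, y) = 8 y identically.
Matching coefficients of the independent functions:
  [y]:  4 A = 8
Solving: A = 2.
Check against the point condition:
  u(1, 0) = 2  ⟹  A = 2  ✓
Hence u(x, y) = 2 x^{2}.

Answer: u(x, y) = 2 x^{2}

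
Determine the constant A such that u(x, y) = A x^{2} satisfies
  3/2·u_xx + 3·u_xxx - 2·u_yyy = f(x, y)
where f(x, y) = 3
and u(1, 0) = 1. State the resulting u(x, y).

Substitute the ansatz u = A x^{2} into the left-hand side.
Derivatives of the ansatz:
  u_xx = 2 A
  u_xxx = 0
  u_yyy = 0
Term by term:
  3/2·u_xx = 3 A
  3·u_xxx = 0
  -2·u_yyy = 0
So the left-hand side equals
  3 A
This must equal f(x, y) = 3 identically.
Matching coefficients of the independent functions:
  [constant term]:  3 A = 3
Solving: A = 1.
Check against the point condition:
  u(1, 0) = 1  ⟹  A = 1  ✓
Hence u(x, y) = x^{2}.

Answer: u(x, y) = x^{2}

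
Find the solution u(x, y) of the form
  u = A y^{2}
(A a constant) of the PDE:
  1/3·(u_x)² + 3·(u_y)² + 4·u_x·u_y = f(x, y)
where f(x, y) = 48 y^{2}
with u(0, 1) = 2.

Substitute the ansatz u = A y^{2} into the left-hand side.
Derivatives of the ansatz:
  u_x = 0
  u_y = 2 A y
Term by term:
  1/3·(u_x)² = 0
  3·(u_y)² = 12 A^{2} y^{2}
  4·u_x·u_y = 0
So the left-hand side equals
  12 A^{2} y^{2}
This must equal f(x, y) = 48 y^{2} identically.
Matching coefficients of the independent functions:
  [y^{2}]:  12 A^{2} = 48
These equations allow (A) = (-2) or (2).
Impose the point condition(s):
  u(0, 1) = 2  ⟹  A = 2
Only A = 2 satisfies everything.
Hence u(x, y) = 2 y^{2}.

Answer: u(x, y) = 2 y^{2}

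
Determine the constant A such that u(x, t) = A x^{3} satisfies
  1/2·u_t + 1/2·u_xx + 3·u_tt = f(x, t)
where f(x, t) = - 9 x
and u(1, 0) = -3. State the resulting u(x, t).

Answer: u(x, t) = - 3 x^{3}

Derivation:
Substitute the ansatz u = A x^{3} into the left-hand side.
Derivatives of the ansatz:
  u_t = 0
  u_xx = 6 A x
  u_tt = 0
Term by term:
  1/2·u_t = 0
  1/2·u_xx = 3 A x
  3·u_tt = 0
So the left-hand side equals
  3 A x
This must equal f(x, t) = - 9 x identically.
Matching coefficients of the independent functions:
  [x]:  3 A = -9
Solving: A = -3.
Check against the point condition:
  u(1, 0) = -3  ⟹  A = -3  ✓
Hence u(x, t) = - 3 x^{3}.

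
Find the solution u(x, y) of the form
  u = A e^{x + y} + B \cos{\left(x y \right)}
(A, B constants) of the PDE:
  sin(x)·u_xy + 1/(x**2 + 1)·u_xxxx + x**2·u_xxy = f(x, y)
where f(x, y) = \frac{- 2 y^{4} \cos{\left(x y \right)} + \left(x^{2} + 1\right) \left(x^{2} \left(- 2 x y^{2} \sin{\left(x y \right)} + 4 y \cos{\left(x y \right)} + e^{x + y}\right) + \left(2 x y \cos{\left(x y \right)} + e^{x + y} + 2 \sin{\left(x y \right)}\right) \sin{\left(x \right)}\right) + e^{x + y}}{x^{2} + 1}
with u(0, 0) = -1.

Substitute the ansatz u = A e^{x + y} + B \cos{\left(x y \right)} into the left-hand side.
Derivatives of the ansatz:
  u_xy = A e^{x} e^{y} - B x y \cos{\left(x y \right)} - B \sin{\left(x y \right)}
  u_xxxx = A e^{x} e^{y} + B y^{4} \cos{\left(x y \right)}
  u_xxy = A e^{x} e^{y} + B x y^{2} \sin{\left(x y \right)} - 2 B y \cos{\left(x y \right)}
Term by term:
  sin(x)·u_xy = A e^{x} e^{y} \sin{\left(x \right)} - B x y \sin{\left(x \right)} \cos{\left(x y \right)} - B \sin{\left(x \right)} \sin{\left(x y \right)}
  1/(x**2 + 1)·u_xxxx = \frac{A e^{x} e^{y}}{x^{2} + 1} + \frac{B y^{4} \cos{\left(x y \right)}}{x^{2} + 1}
  x**2·u_xxy = A x^{2} e^{x} e^{y} + B x^{3} y^{2} \sin{\left(x y \right)} - 2 B x^{2} y \cos{\left(x y \right)}
So the left-hand side equals
  A x^{2} e^{x} e^{y} + A e^{x} e^{y} \sin{\left(x \right)} + \frac{A e^{x} e^{y}}{x^{2} + 1} + B x^{3} y^{2} \sin{\left(x y \right)} - 2 B x^{2} y \cos{\left(x y \right)} - B x y \sin{\left(x \right)} \cos{\left(x y \right)} + \frac{B y^{4} \cos{\left(x y \right)}}{x^{2} + 1} - B \sin{\left(x \right)} \sin{\left(x y \right)}
This must equal f(x, y) identically; expanded, f = - 2 x^{3} y^{2} \sin{\left(x y \right)} + 4 x^{2} y \cos{\left(x y \right)} + x^{2} e^{x} e^{y} + 2 x y \sin{\left(x \right)} \cos{\left(x y \right)} - \frac{2 y^{4} \cos{\left(x y \right)}}{x^{2} + 1} + e^{x} e^{y} \sin{\left(x \right)} + 2 \sin{\left(x \right)} \sin{\left(x y \right)} + \frac{e^{x} e^{y}}{x^{2} + 1}.
Matching coefficients of the independent functions:
  [\sin{\left(x \right)} \sin{\left(x y \right)}, x y \sin{\left(x \right)} \cos{\left(x y \right)}]:  - B = 2
  [x^{2} y \cos{\left(x y \right)}]:  - 2 B = 4
  [x^{2} e^{x} e^{y}, \frac{e^{x} e^{y}}{x^{2} + 1}, e^{x} e^{y} \sin{\left(x \right)}]:  A = 1
  [x^{3} y^{2} \sin{\left(x y \right)}, \frac{y^{4} \cos{\left(x y \right)}}{x^{2} + 1}]:  B = -2
Solving: A = 1, B = -2.
Check against the point condition:
  u(0, 0) = -1  ⟹  A + B = -1  ✓
Hence u(x, y) = e^{x + y} - 2 \cos{\left(x y \right)}.

Answer: u(x, y) = e^{x + y} - 2 \cos{\left(x y \right)}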